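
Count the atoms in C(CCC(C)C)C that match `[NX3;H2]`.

0

The query [NX3;H2] means: aliphatic N with 3 total connections, two of them H — an -NH2 nitrogen (amine or amide).
Check the 7 heavy atoms by environment: 3× C (H2, X4) → no; 3× C (H3, X4) → no; 1× C (H1, X4) → no.
No environment satisfies the query, so 0 matching atoms.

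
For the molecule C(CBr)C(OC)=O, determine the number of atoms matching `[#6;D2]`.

2

The query [#6;D2] means: any carbon bonded to exactly two heavy atoms.
Check the 7 heavy atoms by environment: 2× C (D2) → match; 1× Br (D1) → no; 1× C (D3) → no; 1× O (D1) → no; 1× O (D2) → no; 1× C (D1) → no.
That gives 2 matching atoms.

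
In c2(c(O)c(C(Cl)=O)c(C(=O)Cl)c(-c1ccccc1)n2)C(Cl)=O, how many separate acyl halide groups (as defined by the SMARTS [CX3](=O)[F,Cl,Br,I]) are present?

[CX3](=O)[F,Cl,Br,I] is the SMARTS for an acyl halide: a carbonyl carbon bonded to a halogen.
The molecule carries 3 separate instances of an acyl chloride (-C(=O)Cl) meeting every constraint; each maps to a distinct set of atoms, giving 3 matches.

3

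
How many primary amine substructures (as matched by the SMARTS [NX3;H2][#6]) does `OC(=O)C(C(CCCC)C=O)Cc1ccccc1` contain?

0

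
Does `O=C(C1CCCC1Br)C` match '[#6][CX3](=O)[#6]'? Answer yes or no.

Yes

The pattern [#6][CX3](=O)[#6] describes a carbonyl carbon (no H) flanked by two carbons — a ketone.
The molecule carries an acetyl/ketone group (-C(=O)CH3), whose atoms satisfy every constraint of the query, so the pattern matches.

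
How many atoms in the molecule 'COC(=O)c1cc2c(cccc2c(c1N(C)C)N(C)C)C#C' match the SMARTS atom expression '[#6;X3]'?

11

Check the 22 heavy atoms by environment: 10× c (aromatic, X3) → match; 2× C (X2) → no; 1× C (X3) → match; 1× O (X1) → no; 1× O (X2) → no; 5× C (X4) → no; 2× N (X3) → no.
Summing the matching environments: 10 + 1 = 11 matching atoms.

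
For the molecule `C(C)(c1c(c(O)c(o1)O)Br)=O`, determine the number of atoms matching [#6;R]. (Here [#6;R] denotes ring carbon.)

The query [#6;R] means: carbon that is part of a ring.
Check the 11 heavy atoms by environment: 1× o (aromatic, in 5-ring) → no; 4× c (aromatic, in 5-ring) → match; 3× O (acyclic) → no; 2× C (acyclic) → no; 1× Br (acyclic) → no.
That gives 4 matching atoms.

4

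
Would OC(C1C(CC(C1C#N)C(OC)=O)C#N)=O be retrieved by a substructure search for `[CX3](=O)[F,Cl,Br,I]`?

No

The pattern [CX3](=O)[F,Cl,Br,I] describes a carbonyl carbon bonded to a halogen — an acyl halide.
The closest candidate here is a carboxylic acid group (-C(=O)OH), but the carbonyl is bonded to -OH, not to a halogen. No other fragment satisfies the full query, so there is no match.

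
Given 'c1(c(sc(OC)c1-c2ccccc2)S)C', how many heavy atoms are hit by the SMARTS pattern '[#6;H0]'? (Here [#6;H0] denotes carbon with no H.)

5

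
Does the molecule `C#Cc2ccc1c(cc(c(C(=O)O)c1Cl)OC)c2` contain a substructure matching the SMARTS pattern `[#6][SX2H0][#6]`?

No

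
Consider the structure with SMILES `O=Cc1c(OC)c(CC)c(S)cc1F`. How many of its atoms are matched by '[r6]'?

6

The query [r6] means: r6 matches atoms in a six-membered ring.
Check the 14 heavy atoms by environment: 6× c (aromatic, in 6-ring) → match; 4× C (acyclic) → no; 2× O (acyclic) → no; 1× S (acyclic) → no; 1× F (acyclic) → no.
That gives 6 matching atoms.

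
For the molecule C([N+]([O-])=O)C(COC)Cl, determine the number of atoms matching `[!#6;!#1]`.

The query [!#6;!#1] means: not carbon and not hydrogen — any heteroatom.
Check the 9 heavy atoms by environment: 4× C → no; 1× N (charge +1) → match; 1× O (charge -1) → match; 2× O → match; 1× Cl → match.
Summing the matching environments: 1 + 1 + 2 + 1 = 5 matching atoms.

5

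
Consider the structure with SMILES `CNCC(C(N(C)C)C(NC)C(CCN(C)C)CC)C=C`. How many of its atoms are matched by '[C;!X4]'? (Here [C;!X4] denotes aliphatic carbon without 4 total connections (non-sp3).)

2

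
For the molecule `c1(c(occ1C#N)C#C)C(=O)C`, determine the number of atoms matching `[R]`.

The query [R] means: R matches any atom that is part of a ring.
Check the 12 heavy atoms by environment: 1× o (aromatic, in 5-ring) → match; 4× c (aromatic, in 5-ring) → match; 5× C (acyclic) → no; 1× N (acyclic) → no; 1× O (acyclic) → no.
Summing the matching environments: 1 + 4 = 5 matching atoms.

5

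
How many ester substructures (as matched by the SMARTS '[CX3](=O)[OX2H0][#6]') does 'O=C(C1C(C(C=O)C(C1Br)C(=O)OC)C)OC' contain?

[CX3](=O)[OX2H0][#6] is the SMARTS for an ester: a carbonyl carbon bonded to an oxygen that is itself bonded to carbon (no H on that O).
The molecule carries 2 separate instances of a methyl-ester group (-C(=O)OCH3) meeting every constraint; each maps to a distinct set of atoms, giving 2 matches.

2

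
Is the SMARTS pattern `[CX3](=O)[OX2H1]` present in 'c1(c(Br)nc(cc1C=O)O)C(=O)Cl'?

No

The pattern [CX3](=O)[OX2H1] describes an sp2 carbon double-bonded to O and single-bonded to an -OH oxygen — a carboxylic acid.
The closest candidate here is an acyl chloride (-C(=O)Cl), but the carbonyl is bonded to Cl, not to an -OH oxygen. No other fragment satisfies the full query, so there is no match.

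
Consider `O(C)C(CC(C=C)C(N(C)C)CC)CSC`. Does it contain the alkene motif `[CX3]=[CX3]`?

Yes

The pattern [CX3]=[CX3] describes a non-aromatic C=C double bond between two sp2 carbons — an alkene.
The molecule carries a vinyl group (-CH=CH2), whose atoms satisfy every constraint of the query, so the pattern matches.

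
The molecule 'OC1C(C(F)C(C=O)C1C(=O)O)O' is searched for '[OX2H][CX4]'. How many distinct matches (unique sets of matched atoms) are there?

2

[OX2H][CX4] is the SMARTS for an aliphatic alcohol: a hydroxyl oxygen bound to an sp3 (X4) carbon.
The molecule carries 2 separate instances of a hydroxyl group (-OH) meeting every constraint; each maps to a distinct set of atoms, giving 2 matches.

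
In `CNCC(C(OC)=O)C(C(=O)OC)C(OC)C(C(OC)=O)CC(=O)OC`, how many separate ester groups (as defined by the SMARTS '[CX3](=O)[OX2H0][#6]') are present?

[CX3](=O)[OX2H0][#6] is the SMARTS for an ester: a carbonyl carbon bonded to an oxygen that is itself bonded to carbon (no H on that O).
The molecule carries 4 separate instances of a methyl-ester group (-C(=O)OCH3) meeting every constraint; each maps to a distinct set of atoms, giving 4 matches.

4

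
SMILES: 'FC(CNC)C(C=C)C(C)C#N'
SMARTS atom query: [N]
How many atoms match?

2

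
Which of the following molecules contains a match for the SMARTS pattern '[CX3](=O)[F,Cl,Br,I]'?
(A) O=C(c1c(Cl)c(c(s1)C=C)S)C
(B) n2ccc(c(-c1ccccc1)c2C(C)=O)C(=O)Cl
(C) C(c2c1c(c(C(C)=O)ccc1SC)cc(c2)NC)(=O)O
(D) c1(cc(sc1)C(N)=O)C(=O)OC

B

[CX3](=O)[F,Cl,Br,I] describes a carbonyl carbon bonded to a halogen (an acyl halide).
(A) has a chloro substituent but the Cl is not on a carbonyl carbon.
(B) contains an acyl chloride (-C(=O)Cl), which satisfies every atom and bond constraint.
(C) has a carboxylic acid group (-C(=O)OH) but the carbonyl is bonded to -OH, not to a halogen.
(D) has a methyl-ester group (-C(=O)OCH3) but the carbonyl is bonded to -O-C, not to a halogen.
So the answer is (B).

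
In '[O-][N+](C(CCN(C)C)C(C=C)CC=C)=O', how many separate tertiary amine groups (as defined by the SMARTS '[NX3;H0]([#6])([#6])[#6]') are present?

1

[NX3;H0]([#6])([#6])[#6] is the SMARTS for a tertiary amine: a trivalent nitrogen with no H, bonded to three carbons.
Exactly one fragment in the molecule meets all constraints, giving 1 match.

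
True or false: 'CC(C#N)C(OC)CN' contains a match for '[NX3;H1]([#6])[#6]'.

The pattern [NX3;H1]([#6])[#6] describes a trivalent nitrogen with one H, bonded to two carbons — a secondary amine.
The closest candidate here is a primary amino group (-NH2), but the nitrogen has H2 and only one carbon neighbour. No other fragment satisfies the full query, so there is no match.

False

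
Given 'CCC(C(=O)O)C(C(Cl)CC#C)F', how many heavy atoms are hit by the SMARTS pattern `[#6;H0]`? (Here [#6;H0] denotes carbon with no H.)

2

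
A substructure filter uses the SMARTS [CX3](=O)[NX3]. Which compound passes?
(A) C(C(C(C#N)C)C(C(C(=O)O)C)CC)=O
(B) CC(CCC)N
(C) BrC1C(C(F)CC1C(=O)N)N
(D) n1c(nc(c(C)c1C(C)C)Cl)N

C

[CX3](=O)[NX3] describes a carbonyl carbon bonded to a trivalent nitrogen (an amide).
(A) has a carboxylic acid group (-C(=O)OH) but the carbonyl is bonded to O, not to an NX3 nitrogen.
(B) has a primary amino group (-NH2) but the -NH2 is not attached to a carbonyl carbon.
(C) contains a primary amide (-C(=O)NH2), which satisfies every atom and bond constraint.
(D) has a primary amino group (-NH2) but the -NH2 is not attached to a carbonyl carbon.
So the answer is (C).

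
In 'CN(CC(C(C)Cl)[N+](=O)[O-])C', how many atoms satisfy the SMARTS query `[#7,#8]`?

4

The query [#7,#8] means: nitrogen or oxygen (comma = OR).
Check the 11 heavy atoms by environment: 6× C → no; 1× N → match; 1× Cl → no; 1× N (charge +1) → match; 1× O (charge -1) → match; 1× O → match.
Summing the matching environments: 1 + 1 + 1 + 1 = 4 matching atoms.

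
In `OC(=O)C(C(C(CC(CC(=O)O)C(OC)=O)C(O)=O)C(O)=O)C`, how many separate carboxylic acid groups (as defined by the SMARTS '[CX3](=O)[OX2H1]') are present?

4

[CX3](=O)[OX2H1] is the SMARTS for a carboxylic acid: an sp2 carbon double-bonded to O and single-bonded to an -OH oxygen.
The molecule carries 4 separate instances of a carboxylic acid group (-C(=O)OH) meeting every constraint; each maps to a distinct set of atoms, giving 4 matches.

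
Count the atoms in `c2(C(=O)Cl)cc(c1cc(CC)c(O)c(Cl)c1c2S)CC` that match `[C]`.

5

The query [C] means: uppercase C matches aliphatic (non-aromatic) carbon only.
Check the 20 heavy atoms by environment: 10× c (aromatic) → no; 1× S → no; 2× Cl → no; 5× C → match; 2× O → no.
That gives 5 matching atoms.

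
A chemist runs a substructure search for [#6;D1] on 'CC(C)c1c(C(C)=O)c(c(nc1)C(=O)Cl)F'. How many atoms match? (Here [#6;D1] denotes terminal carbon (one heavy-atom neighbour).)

3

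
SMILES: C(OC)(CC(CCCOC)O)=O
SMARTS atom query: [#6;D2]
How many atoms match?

The query [#6;D2] means: any carbon bonded to exactly two heavy atoms.
Check the 12 heavy atoms by environment: 4× C (D2) → match; 2× C (D3) → no; 2× O (D2) → no; 2× C (D1) → no; 2× O (D1) → no.
That gives 4 matching atoms.

4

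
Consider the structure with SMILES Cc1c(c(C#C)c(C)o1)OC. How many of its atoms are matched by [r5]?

5

The query [r5] means: r5 matches atoms in a five-membered ring.
Check the 11 heavy atoms by environment: 1× o (aromatic, in 5-ring) → match; 4× c (aromatic, in 5-ring) → match; 5× C (acyclic) → no; 1× O (acyclic) → no.
Summing the matching environments: 1 + 4 = 5 matching atoms.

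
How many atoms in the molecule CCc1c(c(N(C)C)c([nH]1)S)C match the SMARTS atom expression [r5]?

5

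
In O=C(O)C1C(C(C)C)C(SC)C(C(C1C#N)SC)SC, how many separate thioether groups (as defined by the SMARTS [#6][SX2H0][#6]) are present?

3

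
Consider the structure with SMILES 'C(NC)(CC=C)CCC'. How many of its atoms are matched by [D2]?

5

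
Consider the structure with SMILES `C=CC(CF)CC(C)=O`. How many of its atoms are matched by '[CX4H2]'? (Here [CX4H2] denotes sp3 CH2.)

2

The query [CX4H2] means: sp3 carbon (X4) with exactly two hydrogens.
Check the 9 heavy atoms by environment: 2× C (H2, X4) → match; 1× C (H1, X4) → no; 1× C (H1, X3) → no; 1× C (H2, X3) → no; 1× F (H0, X1) → no; 1× C (H0, X3) → no; 1× O (H0, X1) → no; 1× C (H3, X4) → no.
That gives 2 matching atoms.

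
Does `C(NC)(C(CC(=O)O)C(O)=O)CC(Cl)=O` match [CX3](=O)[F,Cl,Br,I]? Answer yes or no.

The pattern [CX3](=O)[F,Cl,Br,I] describes a carbonyl carbon bonded to a halogen — an acyl halide.
The molecule carries an acyl chloride (-C(=O)Cl), whose atoms satisfy every constraint of the query, so the pattern matches.

Yes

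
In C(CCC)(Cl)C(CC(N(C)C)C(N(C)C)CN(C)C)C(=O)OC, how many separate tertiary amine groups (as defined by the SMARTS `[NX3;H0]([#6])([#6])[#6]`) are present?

[NX3;H0]([#6])([#6])[#6] is the SMARTS for a tertiary amine: a trivalent nitrogen with no H, bonded to three carbons.
The molecule carries 3 separate instances of a dimethylamino group (-N(CH3)2) meeting every constraint; each maps to a distinct set of atoms, giving 3 matches.

3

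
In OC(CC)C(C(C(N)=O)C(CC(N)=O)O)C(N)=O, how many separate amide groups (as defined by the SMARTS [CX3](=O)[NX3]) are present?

3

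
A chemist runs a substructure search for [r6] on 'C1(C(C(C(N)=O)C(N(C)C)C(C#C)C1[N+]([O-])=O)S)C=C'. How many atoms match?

6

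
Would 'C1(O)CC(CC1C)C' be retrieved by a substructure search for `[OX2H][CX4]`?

Yes

The pattern [OX2H][CX4] describes a hydroxyl oxygen bound to an sp3 (X4) carbon — an aliphatic alcohol.
The molecule carries a hydroxyl group (-OH), whose atoms satisfy every constraint of the query, so the pattern matches.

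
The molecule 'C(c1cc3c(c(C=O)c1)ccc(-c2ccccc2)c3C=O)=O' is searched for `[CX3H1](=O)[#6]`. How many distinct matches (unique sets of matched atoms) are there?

3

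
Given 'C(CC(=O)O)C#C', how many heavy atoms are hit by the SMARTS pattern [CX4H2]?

2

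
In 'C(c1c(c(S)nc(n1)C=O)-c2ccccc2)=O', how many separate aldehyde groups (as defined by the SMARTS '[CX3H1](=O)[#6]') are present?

[CX3H1](=O)[#6] is the SMARTS for an aldehyde: an sp2 carbon with one H, double-bonded to O and single-bonded to carbon.
The molecule carries 2 separate instances of an aldehyde (-CHO) meeting every constraint; each maps to a distinct set of atoms, giving 2 matches.

2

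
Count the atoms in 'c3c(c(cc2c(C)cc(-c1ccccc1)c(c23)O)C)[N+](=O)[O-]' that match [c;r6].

16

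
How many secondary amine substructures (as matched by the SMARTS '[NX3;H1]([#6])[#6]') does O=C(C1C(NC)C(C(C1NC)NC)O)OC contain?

[NX3;H1]([#6])[#6] is the SMARTS for a secondary amine: a trivalent nitrogen with one H, bonded to two carbons.
The molecule carries 3 separate instances of an N-methylamino group (-NHCH3) meeting every constraint; each maps to a distinct set of atoms, giving 3 matches.

3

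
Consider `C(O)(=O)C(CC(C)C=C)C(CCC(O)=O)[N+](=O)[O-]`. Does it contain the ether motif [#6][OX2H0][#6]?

No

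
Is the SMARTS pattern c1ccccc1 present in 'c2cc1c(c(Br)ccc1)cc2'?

The pattern c1ccccc1 describes six aromatic carbons in a ring — a benzene ring.
The required atom environment is present in the molecule, so the pattern matches.

Yes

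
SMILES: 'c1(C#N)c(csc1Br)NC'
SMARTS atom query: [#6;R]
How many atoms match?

4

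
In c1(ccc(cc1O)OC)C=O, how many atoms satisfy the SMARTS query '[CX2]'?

0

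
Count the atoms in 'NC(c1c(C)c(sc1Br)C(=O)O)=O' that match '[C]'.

3

The query [C] means: uppercase C matches aliphatic (non-aromatic) carbon only.
Check the 13 heavy atoms by environment: 1× s (aromatic) → no; 4× c (aromatic) → no; 3× C → match; 1× Br → no; 3× O → no; 1× N → no.
That gives 3 matching atoms.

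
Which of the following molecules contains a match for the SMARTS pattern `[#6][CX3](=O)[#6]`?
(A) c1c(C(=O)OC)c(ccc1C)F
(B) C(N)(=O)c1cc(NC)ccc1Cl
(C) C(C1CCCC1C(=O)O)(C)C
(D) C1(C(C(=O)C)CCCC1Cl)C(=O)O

D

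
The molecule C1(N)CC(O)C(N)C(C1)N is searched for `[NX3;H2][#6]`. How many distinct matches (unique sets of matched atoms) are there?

[NX3;H2][#6] is the SMARTS for a primary amine: a trivalent nitrogen with two H attached to carbon.
The molecule carries 3 separate instances of a primary amino group (-NH2) meeting every constraint; each maps to a distinct set of atoms, giving 3 matches.

3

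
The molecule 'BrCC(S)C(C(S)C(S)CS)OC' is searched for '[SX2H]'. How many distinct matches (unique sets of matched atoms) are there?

4

[SX2H] is the SMARTS for a thiol: an aliphatic sulfur with two connections, one being H.
The molecule carries 4 separate instances of a thiol (-SH) meeting every constraint; each maps to a distinct set of atoms, giving 4 matches.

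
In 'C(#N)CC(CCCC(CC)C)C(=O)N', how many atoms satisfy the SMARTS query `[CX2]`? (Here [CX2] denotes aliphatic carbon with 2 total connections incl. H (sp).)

1

The query [CX2] means: C with X2: aliphatic carbon with exactly 2 total connections.
Check the 14 heavy atoms by environment: 9× C (X4) → no; 1× C (X2) → match; 1× N (X1) → no; 1× C (X3) → no; 1× O (X1) → no; 1× N (X3) → no.
That gives 1 matching atom.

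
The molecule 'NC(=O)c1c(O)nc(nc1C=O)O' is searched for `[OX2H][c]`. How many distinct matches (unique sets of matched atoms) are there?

2

[OX2H][c] is the SMARTS for a phenol: a hydroxyl oxygen attached to an aromatic carbon.
The molecule carries 2 separate instances of a hydroxyl group (-OH) meeting every constraint; each maps to a distinct set of atoms, giving 2 matches.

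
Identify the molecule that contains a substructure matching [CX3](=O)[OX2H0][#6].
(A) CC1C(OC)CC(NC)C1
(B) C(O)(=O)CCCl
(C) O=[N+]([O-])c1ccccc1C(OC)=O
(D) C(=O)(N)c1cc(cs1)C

[CX3](=O)[OX2H0][#6] describes a carbonyl carbon bonded to an oxygen that is itself bonded to carbon (no H on that O) (an ester).
(A) has a methoxy ether (-OCH3) but the ether oxygen is not adjacent to a C=O carbon.
(B) has a carboxylic acid group (-C(=O)OH) but the singly-bonded O carries H (OX2H1, not H0).
(C) contains a methyl-ester group (-C(=O)OCH3), which satisfies every atom and bond constraint.
(D) has a primary amide (-C(=O)NH2) but the carbonyl is bonded to N, not to an O-C linkage.
So the answer is (C).

C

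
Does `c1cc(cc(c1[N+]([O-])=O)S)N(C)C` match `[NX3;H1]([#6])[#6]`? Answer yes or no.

No

The pattern [NX3;H1]([#6])[#6] describes a trivalent nitrogen with one H, bonded to two carbons — a secondary amine.
The closest candidate here is a dimethylamino group (-N(CH3)2), but the nitrogen has H0, not H1. No other fragment satisfies the full query, so there is no match.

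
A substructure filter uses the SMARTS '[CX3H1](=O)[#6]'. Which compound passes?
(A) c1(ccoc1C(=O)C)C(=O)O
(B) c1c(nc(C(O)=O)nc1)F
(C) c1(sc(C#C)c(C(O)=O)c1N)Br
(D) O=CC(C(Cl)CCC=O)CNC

D

[CX3H1](=O)[#6] describes an sp2 carbon with one H, double-bonded to O and single-bonded to carbon (an aldehyde).
(A) has a carboxylic acid group (-C(=O)OH) but the carbonyl carbon has H0 and is bonded to O, not H1.
(B) has a carboxylic acid group (-C(=O)OH) but the carbonyl carbon has H0 and is bonded to O, not H1.
(C) has a carboxylic acid group (-C(=O)OH) but the carbonyl carbon has H0 and is bonded to O, not H1.
(D) contains an aldehyde (-CHO), which satisfies every atom and bond constraint.
So the answer is (D).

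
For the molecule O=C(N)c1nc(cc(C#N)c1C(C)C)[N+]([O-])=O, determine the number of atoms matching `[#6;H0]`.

The query [#6;H0] means: any carbon with no attached hydrogen.
Check the 17 heavy atoms by environment: 1× n (aromatic, H0) → no; 4× c (aromatic, H0) → match; 1× c (aromatic, H1) → no; 1× C (H1) → no; 2× C (H3) → no; 2× C (H0) → match; 1× N (H0) → no; 2× O (H0) → no; 1× N (H2) → no; 1× N (charge +1, H0) → no; 1× O (charge -1, H0) → no.
Summing the matching environments: 4 + 2 = 6 matching atoms.

6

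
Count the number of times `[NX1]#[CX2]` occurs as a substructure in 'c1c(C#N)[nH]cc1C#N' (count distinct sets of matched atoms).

2

[NX1]#[CX2] is the SMARTS for a nitrile: a nitrogen triple-bonded to a two-connected carbon.
The molecule carries 2 separate instances of a nitrile (-C#N) meeting every constraint; each maps to a distinct set of atoms, giving 2 matches.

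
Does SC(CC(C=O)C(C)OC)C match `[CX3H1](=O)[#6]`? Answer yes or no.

Yes

The pattern [CX3H1](=O)[#6] describes an sp2 carbon with one H, double-bonded to O and single-bonded to carbon — an aldehyde.
The molecule carries an aldehyde (-CHO), whose atoms satisfy every constraint of the query, so the pattern matches.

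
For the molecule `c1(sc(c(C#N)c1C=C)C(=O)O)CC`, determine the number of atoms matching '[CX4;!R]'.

2

The query [CX4;!R] means: aliphatic carbon with four total connections, not in a ring.
Check the 14 heavy atoms by environment: 1× s (aromatic, X2, in 5-ring) → no; 4× c (aromatic, X3, in 5-ring) → no; 3× C (X3, acyclic) → no; 1× O (X1, acyclic) → no; 1× O (X2, acyclic) → no; 2× C (X4, acyclic) → match; 1× C (X2, acyclic) → no; 1× N (X1, acyclic) → no.
That gives 2 matching atoms.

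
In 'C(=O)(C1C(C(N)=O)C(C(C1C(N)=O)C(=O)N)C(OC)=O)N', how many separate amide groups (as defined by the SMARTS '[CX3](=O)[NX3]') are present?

4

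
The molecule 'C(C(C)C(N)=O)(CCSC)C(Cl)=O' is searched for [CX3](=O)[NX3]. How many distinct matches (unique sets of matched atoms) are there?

[CX3](=O)[NX3] is the SMARTS for an amide: a carbonyl carbon bonded to a trivalent nitrogen.
Exactly one fragment in the molecule meets all constraints, giving 1 match.

1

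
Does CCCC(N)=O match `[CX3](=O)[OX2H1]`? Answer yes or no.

The pattern [CX3](=O)[OX2H1] describes an sp2 carbon double-bonded to O and single-bonded to an -OH oxygen — a carboxylic acid.
The closest candidate here is a primary amide (-C(=O)NH2), but the carbonyl is bonded to N, not to an -OH oxygen. No other fragment satisfies the full query, so there is no match.

No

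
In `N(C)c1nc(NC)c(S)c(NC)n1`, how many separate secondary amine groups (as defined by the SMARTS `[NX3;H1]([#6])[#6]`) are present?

[NX3;H1]([#6])[#6] is the SMARTS for a secondary amine: a trivalent nitrogen with one H, bonded to two carbons.
The molecule carries 3 separate instances of an N-methylamino group (-NHCH3) meeting every constraint; each maps to a distinct set of atoms, giving 3 matches.

3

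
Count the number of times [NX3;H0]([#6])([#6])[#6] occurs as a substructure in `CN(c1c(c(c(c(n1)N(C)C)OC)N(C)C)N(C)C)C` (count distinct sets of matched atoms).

4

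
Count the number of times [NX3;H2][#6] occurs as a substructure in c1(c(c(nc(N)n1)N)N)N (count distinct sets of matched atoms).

[NX3;H2][#6] is the SMARTS for a primary amine: a trivalent nitrogen with two H attached to carbon.
The molecule carries 4 separate instances of a primary amino group (-NH2) meeting every constraint; each maps to a distinct set of atoms, giving 4 matches.

4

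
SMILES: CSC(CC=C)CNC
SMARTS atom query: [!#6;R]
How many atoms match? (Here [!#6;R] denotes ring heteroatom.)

0

The query [!#6;R] means: non-carbon atom that is part of a ring.
Check the 9 heavy atoms by environment: 7× C (acyclic) → no; 1× S (acyclic) → no; 1× N (acyclic) → no.
No environment satisfies the query, so 0 matching atoms.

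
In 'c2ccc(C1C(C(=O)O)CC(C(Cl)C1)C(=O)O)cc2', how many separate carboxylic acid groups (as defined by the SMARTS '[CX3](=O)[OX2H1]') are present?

2

[CX3](=O)[OX2H1] is the SMARTS for a carboxylic acid: an sp2 carbon double-bonded to O and single-bonded to an -OH oxygen.
The molecule carries 2 separate instances of a carboxylic acid group (-C(=O)OH) meeting every constraint; each maps to a distinct set of atoms, giving 2 matches.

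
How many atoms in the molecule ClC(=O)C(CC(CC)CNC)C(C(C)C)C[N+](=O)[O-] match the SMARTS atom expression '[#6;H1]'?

The query [#6;H1] means: any carbon bearing exactly one hydrogen.
Check the 19 heavy atoms by environment: 4× C (H2) → no; 4× C (H1) → match; 1× N (H1) → no; 4× C (H3) → no; 1× N (charge +1, H0) → no; 1× O (charge -1, H0) → no; 2× O (H0) → no; 1× C (H0) → no; 1× Cl (H0) → no.
That gives 4 matching atoms.

4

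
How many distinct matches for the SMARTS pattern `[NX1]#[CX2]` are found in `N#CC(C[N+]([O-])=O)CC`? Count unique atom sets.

1

[NX1]#[CX2] is the SMARTS for a nitrile: a nitrogen triple-bonded to a two-connected carbon.
Exactly one fragment in the molecule meets all constraints, giving 1 match.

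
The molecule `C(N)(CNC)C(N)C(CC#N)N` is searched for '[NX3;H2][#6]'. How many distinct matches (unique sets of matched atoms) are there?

[NX3;H2][#6] is the SMARTS for a primary amine: a trivalent nitrogen with two H attached to carbon.
The molecule carries 3 separate instances of a primary amino group (-NH2) meeting every constraint; each maps to a distinct set of atoms, giving 3 matches.

3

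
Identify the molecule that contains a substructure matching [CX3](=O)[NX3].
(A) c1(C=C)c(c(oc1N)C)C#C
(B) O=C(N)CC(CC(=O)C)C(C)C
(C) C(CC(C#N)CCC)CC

[CX3](=O)[NX3] describes a carbonyl carbon bonded to a trivalent nitrogen (an amide).
(A) has a primary amino group (-NH2) but the -NH2 is not attached to a carbonyl carbon.
(B) contains a primary amide (-C(=O)NH2), which satisfies every atom and bond constraint.
(C) has a nitrile (-C#N) but the nitrile N is NX1 (triple-bonded), not NX3.
So the answer is (B).

B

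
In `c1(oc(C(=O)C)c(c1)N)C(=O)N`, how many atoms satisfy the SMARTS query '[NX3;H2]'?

2

The query [NX3;H2] means: aliphatic N with 3 total connections, two of them H — an -NH2 nitrogen (amine or amide).
Check the 12 heavy atoms by environment: 1× o (aromatic, H0, X2) → no; 3× c (aromatic, H0, X3) → no; 1× c (aromatic, H1, X3) → no; 2× N (H2, X3) → match; 2× C (H0, X3) → no; 2× O (H0, X1) → no; 1× C (H3, X4) → no.
That gives 2 matching atoms.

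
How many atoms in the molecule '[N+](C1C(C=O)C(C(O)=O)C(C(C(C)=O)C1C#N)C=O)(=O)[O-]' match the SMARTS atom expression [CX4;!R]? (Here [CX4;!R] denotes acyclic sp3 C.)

1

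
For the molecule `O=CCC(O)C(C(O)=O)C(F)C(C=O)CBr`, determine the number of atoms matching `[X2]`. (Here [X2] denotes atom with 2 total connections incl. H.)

2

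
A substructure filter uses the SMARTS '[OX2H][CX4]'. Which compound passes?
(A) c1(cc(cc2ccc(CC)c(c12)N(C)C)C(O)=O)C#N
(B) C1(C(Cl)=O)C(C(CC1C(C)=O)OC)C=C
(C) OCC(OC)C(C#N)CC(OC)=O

C

[OX2H][CX4] describes a hydroxyl oxygen bound to an sp3 (X4) carbon (an aliphatic alcohol).
(A) has a carboxylic acid group (-C(=O)OH) but the -OH is on a CX3 carbonyl carbon, not a CX4 carbon.
(B) has a methoxy ether (-OCH3) but the oxygen has H0 (ether), not H1.
(C) contains a hydroxyl group (-OH), which satisfies every atom and bond constraint.
So the answer is (C).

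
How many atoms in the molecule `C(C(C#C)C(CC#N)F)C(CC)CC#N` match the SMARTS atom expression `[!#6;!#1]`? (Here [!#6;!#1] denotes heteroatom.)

The query [!#6;!#1] means: not carbon and not hydrogen — any heteroatom.
Check the 15 heavy atoms by environment: 12× C → no; 2× N → match; 1× F → match.
Summing the matching environments: 2 + 1 = 3 matching atoms.

3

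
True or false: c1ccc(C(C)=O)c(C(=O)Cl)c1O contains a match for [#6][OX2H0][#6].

False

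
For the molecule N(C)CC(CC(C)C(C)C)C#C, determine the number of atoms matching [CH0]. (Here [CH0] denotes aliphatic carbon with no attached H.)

The query [CH0] means: aliphatic carbon with no attached hydrogen.
Check the 12 heavy atoms by environment: 4× C (H3) → no; 4× C (H1) → no; 2× C (H2) → no; 1× N (H1) → no; 1× C (H0) → match.
That gives 1 matching atom.

1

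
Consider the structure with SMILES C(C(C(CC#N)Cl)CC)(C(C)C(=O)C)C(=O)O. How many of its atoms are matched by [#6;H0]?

3

Check the 17 heavy atoms by environment: 3× C (H3) → no; 4× C (H1) → no; 2× C (H2) → no; 1× Cl (H0) → no; 3× C (H0) → match; 2× O (H0) → no; 1× N (H0) → no; 1× O (H1) → no.
That gives 3 matching atoms.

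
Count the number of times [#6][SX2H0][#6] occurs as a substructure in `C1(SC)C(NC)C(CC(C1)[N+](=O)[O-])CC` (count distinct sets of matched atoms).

1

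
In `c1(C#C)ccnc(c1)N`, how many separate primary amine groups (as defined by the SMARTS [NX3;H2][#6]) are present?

1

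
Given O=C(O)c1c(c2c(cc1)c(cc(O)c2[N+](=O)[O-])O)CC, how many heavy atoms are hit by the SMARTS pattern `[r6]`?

The query [r6] means: r6 matches atoms in a six-membered ring.
Check the 20 heavy atoms by environment: 10× c (aromatic, in 6-ring) → match; 3× C (acyclic) → no; 5× O (acyclic) → no; 1× N (charge +1, acyclic) → no; 1× O (charge -1, acyclic) → no.
That gives 10 matching atoms.

10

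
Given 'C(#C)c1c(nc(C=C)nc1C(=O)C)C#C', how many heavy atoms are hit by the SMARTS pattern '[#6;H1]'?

3

Check the 15 heavy atoms by environment: 2× n (aromatic, H0) → no; 4× c (aromatic, H0) → no; 3× C (H0) → no; 3× C (H1) → match; 1× O (H0) → no; 1× C (H3) → no; 1× C (H2) → no.
That gives 3 matching atoms.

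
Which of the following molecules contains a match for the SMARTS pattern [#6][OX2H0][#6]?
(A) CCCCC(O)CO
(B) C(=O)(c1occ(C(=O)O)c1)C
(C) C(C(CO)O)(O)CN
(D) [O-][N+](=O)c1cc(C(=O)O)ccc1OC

D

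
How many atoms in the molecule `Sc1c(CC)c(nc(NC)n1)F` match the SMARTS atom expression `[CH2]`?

The query [CH2] means: aliphatic carbon with exactly two hydrogens.
Check the 12 heavy atoms by environment: 2× n (aromatic, H0) → no; 4× c (aromatic, H0) → no; 1× C (H2) → match; 2× C (H3) → no; 1× N (H1) → no; 1× S (H1) → no; 1× F (H0) → no.
That gives 1 matching atom.

1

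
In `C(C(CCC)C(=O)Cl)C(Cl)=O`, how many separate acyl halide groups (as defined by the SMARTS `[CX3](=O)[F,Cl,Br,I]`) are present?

[CX3](=O)[F,Cl,Br,I] is the SMARTS for an acyl halide: a carbonyl carbon bonded to a halogen.
The molecule carries 2 separate instances of an acyl chloride (-C(=O)Cl) meeting every constraint; each maps to a distinct set of atoms, giving 2 matches.

2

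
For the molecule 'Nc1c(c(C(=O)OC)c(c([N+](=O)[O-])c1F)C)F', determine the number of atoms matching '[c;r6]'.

The query [c;r6] means: aromatic carbon that belongs to a six-membered ring.
Check the 17 heavy atoms by environment: 6× c (aromatic, in 6-ring) → match; 3× C (acyclic) → no; 3× O (acyclic) → no; 2× F (acyclic) → no; 1× N (charge +1, acyclic) → no; 1× O (charge -1, acyclic) → no; 1× N (acyclic) → no.
That gives 6 matching atoms.

6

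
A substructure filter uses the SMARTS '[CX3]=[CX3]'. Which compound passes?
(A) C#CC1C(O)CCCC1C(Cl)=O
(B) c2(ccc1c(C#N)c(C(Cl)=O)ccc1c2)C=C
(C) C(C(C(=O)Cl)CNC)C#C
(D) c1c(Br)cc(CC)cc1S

B

[CX3]=[CX3] describes a non-aromatic C=C double bond between two sp2 carbons (an alkene).
(A) has an ethynyl group (-C#CH) but the C-C bond is a triple bond, not a double bond.
(B) contains a vinyl group (-CH=CH2), which satisfies every atom and bond constraint.
(C) has an ethynyl group (-C#CH) but the C-C bond is a triple bond, not a double bond.
(D) has an ethyl group (-CH2CH3) but its C-C bond is a single bond between CX4 carbons, not CX3=CX3.
So the answer is (B).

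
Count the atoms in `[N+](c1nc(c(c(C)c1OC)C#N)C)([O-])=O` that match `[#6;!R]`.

4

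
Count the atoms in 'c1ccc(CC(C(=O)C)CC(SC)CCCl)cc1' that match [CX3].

The query [CX3] means: C with X3: aliphatic carbon with exactly 3 total connections.
Check the 18 heavy atoms by environment: 8× C (X4) → no; 6× c (aromatic, X3) → no; 1× C (X3) → match; 1× O (X1) → no; 1× S (X2) → no; 1× Cl (X1) → no.
That gives 1 matching atom.

1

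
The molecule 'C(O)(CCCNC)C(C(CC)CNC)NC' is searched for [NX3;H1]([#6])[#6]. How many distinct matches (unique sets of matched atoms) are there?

3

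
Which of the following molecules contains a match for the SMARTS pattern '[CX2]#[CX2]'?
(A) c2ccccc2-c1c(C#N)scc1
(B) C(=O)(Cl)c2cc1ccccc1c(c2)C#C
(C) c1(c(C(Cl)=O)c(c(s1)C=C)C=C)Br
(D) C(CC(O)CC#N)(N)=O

[CX2]#[CX2] describes a carbon-carbon triple bond (an alkyne).
(A) has a nitrile (-C#N) but the triple bond is C#N, not C#C.
(B) contains an ethynyl group (-C#CH), which satisfies every atom and bond constraint.
(C) has a vinyl group (-CH=CH2) but the C=C is a double bond; both carbons are CX3, not CX2.
(D) has a nitrile (-C#N) but the triple bond is C#N, not C#C.
So the answer is (B).

B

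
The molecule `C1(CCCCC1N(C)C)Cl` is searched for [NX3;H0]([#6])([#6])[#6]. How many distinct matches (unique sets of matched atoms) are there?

1

[NX3;H0]([#6])([#6])[#6] is the SMARTS for a tertiary amine: a trivalent nitrogen with no H, bonded to three carbons.
Exactly one fragment in the molecule meets all constraints, giving 1 match.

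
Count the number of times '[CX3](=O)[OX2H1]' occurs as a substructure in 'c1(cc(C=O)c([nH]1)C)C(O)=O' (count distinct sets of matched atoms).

[CX3](=O)[OX2H1] is the SMARTS for a carboxylic acid: an sp2 carbon double-bonded to O and single-bonded to an -OH oxygen.
Exactly one fragment in the molecule meets all constraints, giving 1 match.

1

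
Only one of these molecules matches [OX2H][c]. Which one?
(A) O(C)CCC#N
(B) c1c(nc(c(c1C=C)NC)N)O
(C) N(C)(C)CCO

B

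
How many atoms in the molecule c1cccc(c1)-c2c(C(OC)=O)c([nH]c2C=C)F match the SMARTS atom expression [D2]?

The query [D2] means: atom with exactly two heavy-atom neighbours.
Check the 18 heavy atoms by environment: 1× n (aromatic, D2) → match; 5× c (aromatic, D3) → no; 5× c (aromatic, D2) → match; 1× F (D1) → no; 1× C (D3) → no; 1× O (D1) → no; 1× O (D2) → match; 2× C (D1) → no; 1× C (D2) → match.
Summing the matching environments: 1 + 5 + 1 + 1 = 8 matching atoms.

8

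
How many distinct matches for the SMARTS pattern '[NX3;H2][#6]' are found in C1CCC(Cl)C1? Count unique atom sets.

0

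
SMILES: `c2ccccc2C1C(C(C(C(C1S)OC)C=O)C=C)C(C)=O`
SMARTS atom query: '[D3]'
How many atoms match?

8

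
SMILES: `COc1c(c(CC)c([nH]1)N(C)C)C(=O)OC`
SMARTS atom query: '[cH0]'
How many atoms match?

4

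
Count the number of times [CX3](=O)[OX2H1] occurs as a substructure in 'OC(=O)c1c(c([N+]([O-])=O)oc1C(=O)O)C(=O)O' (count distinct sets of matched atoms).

[CX3](=O)[OX2H1] is the SMARTS for a carboxylic acid: an sp2 carbon double-bonded to O and single-bonded to an -OH oxygen.
The molecule carries 3 separate instances of a carboxylic acid group (-C(=O)OH) meeting every constraint; each maps to a distinct set of atoms, giving 3 matches.

3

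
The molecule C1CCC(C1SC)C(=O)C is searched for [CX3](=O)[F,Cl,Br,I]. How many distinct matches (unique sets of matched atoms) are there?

0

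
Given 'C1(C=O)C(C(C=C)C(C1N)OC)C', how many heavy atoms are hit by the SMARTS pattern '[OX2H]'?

0

Check the 13 heavy atoms by environment: 5× C (H1, X4) → no; 2× C (H1, X3) → no; 1× O (H0, X1) → no; 2× C (H3, X4) → no; 1× O (H0, X2) → no; 1× C (H2, X3) → no; 1× N (H2, X3) → no.
No environment satisfies the query, so 0 matching atoms.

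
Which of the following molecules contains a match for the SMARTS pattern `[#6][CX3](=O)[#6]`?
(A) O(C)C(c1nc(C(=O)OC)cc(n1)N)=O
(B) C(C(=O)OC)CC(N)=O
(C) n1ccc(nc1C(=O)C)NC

C

[#6][CX3](=O)[#6] describes a carbonyl carbon (no H) flanked by two carbons (a ketone).
(A) has a methyl-ester group (-C(=O)OCH3) but one neighbour of the carbonyl carbon is O, not C.
(B) has a methyl-ester group (-C(=O)OCH3) but one neighbour of the carbonyl carbon is O, not C.
(C) contains an acetyl/ketone group (-C(=O)CH3), which satisfies every atom and bond constraint.
So the answer is (C).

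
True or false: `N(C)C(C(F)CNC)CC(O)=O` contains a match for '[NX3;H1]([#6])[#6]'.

True

The pattern [NX3;H1]([#6])[#6] describes a trivalent nitrogen with one H, bonded to two carbons — a secondary amine.
The molecule carries an N-methylamino group (-NHCH3), whose atoms satisfy every constraint of the query, so the pattern matches.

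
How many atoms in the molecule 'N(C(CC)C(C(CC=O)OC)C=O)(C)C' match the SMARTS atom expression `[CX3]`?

2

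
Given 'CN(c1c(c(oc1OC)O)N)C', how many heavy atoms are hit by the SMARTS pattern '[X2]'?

3

The query [X2] means: any atom with exactly two total connections (bonds + H).
Check the 12 heavy atoms by environment: 1× o (aromatic, X2) → match; 4× c (aromatic, X3) → no; 2× O (X2) → match; 3× C (X4) → no; 2× N (X3) → no.
Summing the matching environments: 1 + 2 = 3 matching atoms.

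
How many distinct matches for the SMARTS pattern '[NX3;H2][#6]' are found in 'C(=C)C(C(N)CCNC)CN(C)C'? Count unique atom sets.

1

[NX3;H2][#6] is the SMARTS for a primary amine: a trivalent nitrogen with two H attached to carbon.
Exactly one fragment in the molecule meets all constraints, giving 1 match.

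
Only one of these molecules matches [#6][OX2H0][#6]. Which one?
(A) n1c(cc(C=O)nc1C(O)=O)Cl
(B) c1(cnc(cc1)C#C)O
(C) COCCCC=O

[#6][OX2H0][#6] describes an aliphatic oxygen bridging two carbons with no H on the oxygen (an ether).
(A) has a carboxylic acid group (-C(=O)OH) but the -OH oxygen has H1; the =O is OX1, not OX2.
(B) has a hydroxyl group (-OH) but the oxygen has H1, not H0 bridging two carbons.
(C) contains a methoxy ether (-OCH3), which satisfies every atom and bond constraint.
So the answer is (C).

C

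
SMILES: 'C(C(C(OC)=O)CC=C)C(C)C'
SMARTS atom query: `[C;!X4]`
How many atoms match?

3

The query [C;!X4] means: aliphatic carbon that does not have four total connections.
Check the 12 heavy atoms by environment: 7× C (X4) → no; 3× C (X3) → match; 1× O (X1) → no; 1× O (X2) → no.
That gives 3 matching atoms.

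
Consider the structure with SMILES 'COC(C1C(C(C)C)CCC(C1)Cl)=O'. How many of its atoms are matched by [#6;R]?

Check the 14 heavy atoms by environment: 6× C (in 6-ring) → match; 5× C (acyclic) → no; 2× O (acyclic) → no; 1× Cl (acyclic) → no.
That gives 6 matching atoms.

6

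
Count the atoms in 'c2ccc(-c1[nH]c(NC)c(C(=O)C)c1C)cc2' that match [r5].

5

The query [r5] means: r5 matches atoms in a five-membered ring.
Check the 17 heavy atoms by environment: 1× n (aromatic, in 5-ring) → match; 4× c (aromatic, in 5-ring) → match; 4× C (acyclic) → no; 1× N (acyclic) → no; 1× O (acyclic) → no; 6× c (aromatic, in 6-ring) → no.
Summing the matching environments: 1 + 4 = 5 matching atoms.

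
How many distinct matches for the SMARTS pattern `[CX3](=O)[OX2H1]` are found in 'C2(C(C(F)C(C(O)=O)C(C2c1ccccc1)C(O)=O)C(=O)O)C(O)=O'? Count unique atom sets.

[CX3](=O)[OX2H1] is the SMARTS for a carboxylic acid: an sp2 carbon double-bonded to O and single-bonded to an -OH oxygen.
The molecule carries 4 separate instances of a carboxylic acid group (-C(=O)OH) meeting every constraint; each maps to a distinct set of atoms, giving 4 matches.

4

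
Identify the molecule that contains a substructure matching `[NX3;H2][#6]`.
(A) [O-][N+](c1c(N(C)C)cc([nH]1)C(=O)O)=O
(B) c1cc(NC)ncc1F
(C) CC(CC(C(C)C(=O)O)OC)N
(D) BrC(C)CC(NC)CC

C

[NX3;H2][#6] describes a trivalent nitrogen with two H attached to carbon (a primary amine).
(A) has a dimethylamino group (-N(CH3)2) but the nitrogen has H0, not H2.
(B) has an N-methylamino group (-NHCH3) but the nitrogen bears two carbons and only one H (H1), not H2.
(C) contains a primary amino group (-NH2), which satisfies every atom and bond constraint.
(D) has an N-methylamino group (-NHCH3) but the nitrogen bears two carbons and only one H (H1), not H2.
So the answer is (C).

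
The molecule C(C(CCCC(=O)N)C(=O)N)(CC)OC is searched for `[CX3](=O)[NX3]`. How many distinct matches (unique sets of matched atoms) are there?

2

[CX3](=O)[NX3] is the SMARTS for an amide: a carbonyl carbon bonded to a trivalent nitrogen.
The molecule carries 2 separate instances of a primary amide (-C(=O)NH2) meeting every constraint; each maps to a distinct set of atoms, giving 2 matches.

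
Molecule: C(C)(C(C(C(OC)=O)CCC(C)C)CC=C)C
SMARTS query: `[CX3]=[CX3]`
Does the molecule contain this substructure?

Yes

The pattern [CX3]=[CX3] describes a non-aromatic C=C double bond between two sp2 carbons — an alkene.
The molecule carries a vinyl group (-CH=CH2), whose atoms satisfy every constraint of the query, so the pattern matches.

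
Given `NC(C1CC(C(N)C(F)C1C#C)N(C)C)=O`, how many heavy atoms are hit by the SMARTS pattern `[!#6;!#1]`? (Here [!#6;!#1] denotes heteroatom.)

5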